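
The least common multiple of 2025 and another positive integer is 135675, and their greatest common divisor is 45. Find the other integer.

gcd × lcm = product of the two integers, so the other integer is (45 × 135675) / 2025 = 3015.

3015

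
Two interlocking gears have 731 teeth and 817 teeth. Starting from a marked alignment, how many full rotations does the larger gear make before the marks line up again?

The first common completion time is the LCM of the periods.
731 = 17 × 43
817 = 19 × 43
LCM(731, 817) = 17 × 19 × 43 = 13889.
Rotations for period 817: 13889 / 817 = 17.

17 rotations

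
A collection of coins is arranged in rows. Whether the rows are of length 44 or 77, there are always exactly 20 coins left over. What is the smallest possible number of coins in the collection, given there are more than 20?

N − 20 must be a common multiple of 44 and 77.
44 = 2^2 × 11
77 = 7 × 11
LCM(44, 77) = 2^2 × 7 × 11 = 308.
Smallest N > 20 is LCM + 20 = 308 + 20 = 328.

328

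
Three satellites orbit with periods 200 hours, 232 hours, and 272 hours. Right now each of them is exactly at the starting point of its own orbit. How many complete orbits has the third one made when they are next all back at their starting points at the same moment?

The first common completion time is the LCM of the periods.
200 = 2^3 × 5^2
232 = 2^3 × 29
272 = 2^4 × 17
LCM(200, 232, 272) = 2^4 × 5^2 × 17 × 29 = 197200.
Orbits for period 272: 197200 / 272 = 725.

725 orbits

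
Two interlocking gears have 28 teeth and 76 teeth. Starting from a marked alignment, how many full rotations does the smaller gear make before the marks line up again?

19 rotations

All finish a whole number of cycles simultaneously at t = LCM of the periods.
28 = 2^2 × 7
76 = 2^2 × 19
LCM(28, 76) = 2^2 × 7 × 19 = 532.
Rotations for period 28: 532 / 28 = 19.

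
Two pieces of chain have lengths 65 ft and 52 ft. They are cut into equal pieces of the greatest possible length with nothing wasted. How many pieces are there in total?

Piece length = gcd(65, 52).
65 = 5 × 13
52 = 2^2 × 13
gcd(65, 52) = 13.
Total pieces = 65/13 + 52/13 = 5 + 4 = 9.

9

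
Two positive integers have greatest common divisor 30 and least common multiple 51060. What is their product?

1531800

For any two positive integers, gcd × lcm = product = 30 × 51060 = 1531800.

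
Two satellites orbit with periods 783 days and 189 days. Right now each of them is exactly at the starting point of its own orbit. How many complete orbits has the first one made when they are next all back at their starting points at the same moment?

They are all back at their starting positions together after one LCM of the periods.
783 = 3^3 × 29
189 = 3^3 × 7
LCM(783, 189) = 3^3 × 7 × 29 = 5481.
Orbits for period 783: 5481 / 783 = 7.

7 orbits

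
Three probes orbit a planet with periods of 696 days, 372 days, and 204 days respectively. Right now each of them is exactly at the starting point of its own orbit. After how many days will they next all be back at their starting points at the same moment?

They coincide at every common multiple of the periods; the first is the LCM.
696 = 2^3 × 3 × 29
372 = 2^2 × 3 × 31
204 = 2^2 × 3 × 17
LCM(696, 372, 204) = 2^3 × 3 × 17 × 29 × 31 = 366792.

366792 days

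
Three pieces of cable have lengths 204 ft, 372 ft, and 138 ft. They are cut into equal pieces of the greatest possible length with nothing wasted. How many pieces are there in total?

119

Piece length = gcd(204, 372, 138).
204 = 2^2 × 3 × 17
372 = 2^2 × 3 × 31
138 = 2 × 3 × 23
gcd(204, 372, 138) = 2 × 3 = 6.
Total pieces = 204/6 + 372/6 + 138/6 = 34 + 62 + 23 = 119.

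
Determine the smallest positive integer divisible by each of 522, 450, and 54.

39150

522 = 2 × 3^2 × 29
450 = 2 × 3^2 × 5^2
54 = 2 × 3^3
LCM(522, 450, 54) = 2 × 3^3 × 5^2 × 29 = 39150.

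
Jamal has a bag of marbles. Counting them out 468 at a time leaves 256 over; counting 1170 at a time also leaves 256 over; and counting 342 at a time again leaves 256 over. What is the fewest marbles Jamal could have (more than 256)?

N − 256 must be a common multiple of 468, 1170, and 342.
468 = 2^2 × 3^2 × 13
1170 = 2 × 3^2 × 5 × 13
342 = 2 × 3^2 × 19
LCM(468, 1170, 342) = 2^2 × 3^2 × 5 × 13 × 19 = 44460.
Smallest N > 256 is LCM + 256 = 44460 + 256 = 44716.

44716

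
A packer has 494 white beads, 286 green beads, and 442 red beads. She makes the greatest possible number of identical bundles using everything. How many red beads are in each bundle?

17

Number of bundles = gcd(494, 286, 442).
494 = 2 × 13 × 19
286 = 2 × 11 × 13
442 = 2 × 13 × 17
gcd(494, 286, 442) = 2 × 13 = 26.
red beads per bundle = 442 / 26 = 17.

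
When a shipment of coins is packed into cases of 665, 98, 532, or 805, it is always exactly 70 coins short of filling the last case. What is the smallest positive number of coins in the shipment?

Being 70 short of a full case of size k means N ≡ −70 (mod k), i.e. N + 70 is a multiple of each size.
665 = 5 × 7 × 19
98 = 2 × 7^2
532 = 2^2 × 7 × 19
805 = 5 × 7 × 23
LCM(665, 98, 532, 805) = 2^2 × 5 × 7^2 × 19 × 23 = 428260.
Smallest positive N is 428260 − 70 = 428190.

428190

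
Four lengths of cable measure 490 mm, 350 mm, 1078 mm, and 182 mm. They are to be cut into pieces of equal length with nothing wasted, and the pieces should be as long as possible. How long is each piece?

14 mm

The greatest length dividing all of 490, 350, 1078, and 182 is their gcd.
490 = 2 × 5 × 7^2
350 = 2 × 5^2 × 7
1078 = 2 × 7^2 × 11
182 = 2 × 7 × 13
gcd(490, 350, 1078, 182) = 2 × 7 = 14.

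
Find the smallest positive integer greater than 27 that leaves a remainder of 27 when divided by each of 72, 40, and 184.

N − 27 must be a common multiple of 72, 40, and 184.
72 = 2^3 × 3^2
40 = 2^3 × 5
184 = 2^3 × 23
LCM(72, 40, 184) = 2^3 × 3^2 × 5 × 23 = 8280.
Smallest N > 27 is LCM + 27 = 8280 + 27 = 8307.

8307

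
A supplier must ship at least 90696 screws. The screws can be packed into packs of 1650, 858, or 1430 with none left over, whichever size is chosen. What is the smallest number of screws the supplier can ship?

107250

The number of screws must be a common multiple of 1650, 858, and 1430, so a multiple of their LCM.
1650 = 2 × 3 × 5^2 × 11
858 = 2 × 3 × 11 × 13
1430 = 2 × 5 × 11 × 13
LCM(1650, 858, 1430) = 2 × 3 × 5^2 × 11 × 13 = 21450.
Smallest multiple of 21450 that is ≥ 90696: ⌈90696/21450⌉ × 21450 = 5 × 21450 = 107250.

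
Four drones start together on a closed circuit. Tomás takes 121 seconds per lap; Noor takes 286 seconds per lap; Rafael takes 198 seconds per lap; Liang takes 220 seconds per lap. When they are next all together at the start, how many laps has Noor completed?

990 laps

They are all back at their starting positions together after one LCM of the periods.
121 = 11^2
286 = 2 × 11 × 13
198 = 2 × 3^2 × 11
220 = 2^2 × 5 × 11
LCM(121, 286, 198, 220) = 2^2 × 3^2 × 5 × 11^2 × 13 = 283140.
Laps for period 286: 283140 / 286 = 990.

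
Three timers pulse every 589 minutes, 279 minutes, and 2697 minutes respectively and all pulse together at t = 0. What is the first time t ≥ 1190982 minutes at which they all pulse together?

Joint pulses occur at multiples of LCM(589, 279, 2697).
589 = 19 × 31
279 = 3^2 × 31
2697 = 3 × 29 × 31
LCM(589, 279, 2697) = 3^2 × 19 × 29 × 31 = 153729.
Smallest multiple of 153729 that is ≥ 1190982: ⌈1190982/153729⌉ × 153729 = 8 × 153729 = 1229832.

1229832 minutes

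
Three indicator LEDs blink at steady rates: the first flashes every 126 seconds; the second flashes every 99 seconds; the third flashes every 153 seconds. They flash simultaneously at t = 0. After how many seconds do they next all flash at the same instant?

We need the least common multiple of the intervals.
126 = 2 × 3^2 × 7
99 = 3^2 × 11
153 = 3^2 × 17
LCM(126, 99, 153) = 2 × 3^2 × 7 × 11 × 17 = 23562.

23562 seconds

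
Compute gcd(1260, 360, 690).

30

1260 = 2^2 × 3^2 × 5 × 7
360 = 2^3 × 3^2 × 5
690 = 2 × 3 × 5 × 23
gcd(1260, 360, 690) = 2 × 3 × 5 = 30.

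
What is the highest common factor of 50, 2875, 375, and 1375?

25

50 = 2 × 5^2
2875 = 5^3 × 23
375 = 3 × 5^3
1375 = 5^3 × 11
gcd(50, 2875, 375, 1375) = 5^2 = 25.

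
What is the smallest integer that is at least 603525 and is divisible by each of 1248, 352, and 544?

700128

The integer must be a common multiple of 1248, 352, and 544, so a multiple of their LCM.
1248 = 2^5 × 3 × 13
352 = 2^5 × 11
544 = 2^5 × 17
LCM(1248, 352, 544) = 2^5 × 3 × 11 × 13 × 17 = 233376.
Smallest multiple of 233376 that is ≥ 603525: ⌈603525/233376⌉ × 233376 = 3 × 233376 = 700128.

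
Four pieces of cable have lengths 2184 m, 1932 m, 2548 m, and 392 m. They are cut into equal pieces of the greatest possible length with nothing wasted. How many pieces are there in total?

252

Piece length = gcd(2184, 1932, 2548, 392).
2184 = 2^3 × 3 × 7 × 13
1932 = 2^2 × 3 × 7 × 23
2548 = 2^2 × 7^2 × 13
392 = 2^3 × 7^2
gcd(2184, 1932, 2548, 392) = 2^2 × 7 = 28.
Total pieces = 2184/28 + 1932/28 + 2548/28 + 392/28 = 78 + 69 + 91 + 14 = 252.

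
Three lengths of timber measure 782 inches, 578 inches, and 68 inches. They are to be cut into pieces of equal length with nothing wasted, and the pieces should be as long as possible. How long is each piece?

34 inches

The greatest length dividing all of 782, 578, and 68 is their gcd.
782 = 2 × 17 × 23
578 = 2 × 17^2
68 = 2^2 × 17
gcd(782, 578, 68) = 2 × 17 = 34.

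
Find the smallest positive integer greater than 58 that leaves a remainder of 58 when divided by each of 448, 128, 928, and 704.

285882

N − 58 must be a common multiple of 448, 128, 928, and 704.
448 = 2^6 × 7
128 = 2^7
928 = 2^5 × 29
704 = 2^6 × 11
LCM(448, 128, 928, 704) = 2^7 × 7 × 11 × 29 = 285824.
Smallest N > 58 is LCM + 58 = 285824 + 58 = 285882.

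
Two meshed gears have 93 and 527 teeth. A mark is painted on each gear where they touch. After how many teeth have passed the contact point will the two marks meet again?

1581 teeth

We need the least common multiple of the intervals.
93 = 3 × 31
527 = 17 × 31
LCM(93, 527) = 3 × 17 × 31 = 1581.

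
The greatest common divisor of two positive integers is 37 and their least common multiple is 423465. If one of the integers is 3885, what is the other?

4033

For two integers, gcd × lcm = product, so the other is (37 × 423465) / 3885 = 15668205 / 3885 = 4033.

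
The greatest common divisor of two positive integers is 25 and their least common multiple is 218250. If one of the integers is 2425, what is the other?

For two integers, gcd × lcm = product, so the other is (25 × 218250) / 2425 = 5456250 / 2425 = 2250.

2250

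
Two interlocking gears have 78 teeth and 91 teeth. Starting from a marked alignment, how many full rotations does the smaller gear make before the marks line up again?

They are all back at their starting positions together after one LCM of the periods.
78 = 2 × 3 × 13
91 = 7 × 13
LCM(78, 91) = 2 × 3 × 7 × 13 = 546.
Rotations for period 78: 546 / 78 = 7.

7 rotations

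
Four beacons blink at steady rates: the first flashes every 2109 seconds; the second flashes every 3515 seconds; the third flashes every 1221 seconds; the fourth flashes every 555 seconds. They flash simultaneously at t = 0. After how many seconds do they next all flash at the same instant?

They coincide at every common multiple of the periods; the first is the LCM.
2109 = 3 × 19 × 37
3515 = 5 × 19 × 37
1221 = 3 × 11 × 37
555 = 3 × 5 × 37
LCM(2109, 3515, 1221, 555) = 3 × 5 × 11 × 19 × 37 = 115995.

115995 seconds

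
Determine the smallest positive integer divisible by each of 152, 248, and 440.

259160

152 = 2^3 × 19
248 = 2^3 × 31
440 = 2^3 × 5 × 11
LCM(152, 248, 440) = 2^3 × 5 × 11 × 19 × 31 = 259160.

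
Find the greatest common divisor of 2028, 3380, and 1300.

2028 = 2^2 × 3 × 13^2
3380 = 2^2 × 5 × 13^2
1300 = 2^2 × 5^2 × 13
gcd(2028, 3380, 1300) = 2^2 × 13 = 52.

52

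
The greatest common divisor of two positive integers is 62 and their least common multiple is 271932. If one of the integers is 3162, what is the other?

5332

For two integers, gcd × lcm = product, so the other is (62 × 271932) / 3162 = 16859784 / 3162 = 5332.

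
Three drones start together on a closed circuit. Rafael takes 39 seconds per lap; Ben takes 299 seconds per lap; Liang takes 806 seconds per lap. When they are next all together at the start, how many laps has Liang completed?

They are all back at their starting positions together after one LCM of the periods.
39 = 3 × 13
299 = 13 × 23
806 = 2 × 13 × 31
LCM(39, 299, 806) = 2 × 3 × 13 × 23 × 31 = 55614.
Laps for period 806: 55614 / 806 = 69.

69 laps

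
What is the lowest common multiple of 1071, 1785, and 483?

123165

1071 = 3^2 × 7 × 17
1785 = 3 × 5 × 7 × 17
483 = 3 × 7 × 23
LCM(1071, 1785, 483) = 3^2 × 5 × 7 × 17 × 23 = 123165.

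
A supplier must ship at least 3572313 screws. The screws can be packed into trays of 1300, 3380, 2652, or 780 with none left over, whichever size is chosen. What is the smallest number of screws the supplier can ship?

4309500

The number of screws must be a common multiple of 1300, 3380, 2652, and 780, so a multiple of their LCM.
1300 = 2^2 × 5^2 × 13
3380 = 2^2 × 5 × 13^2
2652 = 2^2 × 3 × 13 × 17
780 = 2^2 × 3 × 5 × 13
LCM(1300, 3380, 2652, 780) = 2^2 × 3 × 5^2 × 13^2 × 17 = 861900.
Smallest multiple of 861900 that is ≥ 3572313: ⌈3572313/861900⌉ × 861900 = 5 × 861900 = 4309500.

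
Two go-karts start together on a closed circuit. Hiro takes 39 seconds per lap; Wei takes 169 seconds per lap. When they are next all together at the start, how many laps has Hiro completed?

They are all back at their starting positions together after one LCM of the periods.
39 = 3 × 13
169 = 13^2
LCM(39, 169) = 3 × 13^2 = 507.
Laps for period 39: 507 / 39 = 13.

13 laps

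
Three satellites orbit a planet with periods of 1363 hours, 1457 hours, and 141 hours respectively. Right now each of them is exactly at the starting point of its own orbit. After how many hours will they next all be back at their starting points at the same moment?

126759 hours

We need the least common multiple of the intervals.
1363 = 29 × 47
1457 = 31 × 47
141 = 3 × 47
LCM(1363, 1457, 141) = 3 × 29 × 31 × 47 = 126759.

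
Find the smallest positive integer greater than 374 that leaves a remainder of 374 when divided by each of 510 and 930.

16184

N − 374 must be a common multiple of 510 and 930.
510 = 2 × 3 × 5 × 17
930 = 2 × 3 × 5 × 31
LCM(510, 930) = 2 × 3 × 5 × 17 × 31 = 15810.
Smallest N > 374 is LCM + 374 = 15810 + 374 = 16184.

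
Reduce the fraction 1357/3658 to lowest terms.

23/62

1357 = 23 × 59
3658 = 2 × 31 × 59
gcd(1357, 3658) = 59.
Divide numerator and denominator by 59: 1357/3658 = 23/62.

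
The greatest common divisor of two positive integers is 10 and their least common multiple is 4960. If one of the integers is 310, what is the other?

160

For two integers, gcd × lcm = product, so the other is (10 × 4960) / 310 = 49600 / 310 = 160.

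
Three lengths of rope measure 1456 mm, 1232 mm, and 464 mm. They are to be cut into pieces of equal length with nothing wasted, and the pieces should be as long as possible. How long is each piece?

16 mm

Each piece length must divide every original length, so the longest possible is gcd(1456, 1232, 464).
1456 = 2^4 × 7 × 13
1232 = 2^4 × 7 × 11
464 = 2^4 × 29
gcd(1456, 1232, 464) = 2^4 = 16.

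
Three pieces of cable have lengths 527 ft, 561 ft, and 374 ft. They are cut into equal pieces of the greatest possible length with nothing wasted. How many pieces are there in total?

86

Piece length = gcd(527, 561, 374).
527 = 17 × 31
561 = 3 × 11 × 17
374 = 2 × 11 × 17
gcd(527, 561, 374) = 17.
Total pieces = 527/17 + 561/17 + 374/17 = 31 + 33 + 22 = 86.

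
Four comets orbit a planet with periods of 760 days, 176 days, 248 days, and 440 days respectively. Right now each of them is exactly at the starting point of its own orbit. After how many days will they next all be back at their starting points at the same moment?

We need the least common multiple of the intervals.
760 = 2^3 × 5 × 19
176 = 2^4 × 11
248 = 2^3 × 31
440 = 2^3 × 5 × 11
LCM(760, 176, 248, 440) = 2^4 × 5 × 11 × 19 × 31 = 518320.

518320 days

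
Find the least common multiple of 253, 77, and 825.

253 = 11 × 23
77 = 7 × 11
825 = 3 × 5^2 × 11
LCM(253, 77, 825) = 3 × 5^2 × 7 × 11 × 23 = 132825.

132825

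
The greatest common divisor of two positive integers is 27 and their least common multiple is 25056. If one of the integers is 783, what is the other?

864

For two integers, gcd × lcm = product, so the other is (27 × 25056) / 783 = 676512 / 783 = 864.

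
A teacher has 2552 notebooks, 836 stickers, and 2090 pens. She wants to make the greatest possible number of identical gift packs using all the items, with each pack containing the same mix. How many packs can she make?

The pack count must divide each quantity, so the greatest is gcd(2552, 836, 2090).
2552 = 2^3 × 11 × 29
836 = 2^2 × 11 × 19
2090 = 2 × 5 × 11 × 19
gcd(2552, 836, 2090) = 2 × 11 = 22.

22 packs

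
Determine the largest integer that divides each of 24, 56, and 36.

4

24 = 2^3 × 3
56 = 2^3 × 7
36 = 2^2 × 3^2
gcd(24, 56, 36) = 2^2 = 4.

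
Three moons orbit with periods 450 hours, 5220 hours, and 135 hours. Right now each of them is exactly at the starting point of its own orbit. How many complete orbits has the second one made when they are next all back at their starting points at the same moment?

The first common completion time is the LCM of the periods.
450 = 2 × 3^2 × 5^2
5220 = 2^2 × 3^2 × 5 × 29
135 = 3^3 × 5
LCM(450, 5220, 135) = 2^2 × 3^3 × 5^2 × 29 = 78300.
Orbits for period 5220: 78300 / 5220 = 15.

15 orbits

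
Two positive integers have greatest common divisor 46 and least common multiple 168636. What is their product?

7757256

For any two positive integers, gcd × lcm = product = 46 × 168636 = 7757256.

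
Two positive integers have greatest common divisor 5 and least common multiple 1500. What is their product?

7500

For any two positive integers, gcd × lcm = product = 5 × 1500 = 7500.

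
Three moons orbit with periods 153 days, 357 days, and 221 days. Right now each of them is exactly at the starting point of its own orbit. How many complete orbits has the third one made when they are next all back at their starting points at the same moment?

The first common completion time is the LCM of the periods.
153 = 3^2 × 17
357 = 3 × 7 × 17
221 = 13 × 17
LCM(153, 357, 221) = 3^2 × 7 × 13 × 17 = 13923.
Orbits for period 221: 13923 / 221 = 63.

63 orbits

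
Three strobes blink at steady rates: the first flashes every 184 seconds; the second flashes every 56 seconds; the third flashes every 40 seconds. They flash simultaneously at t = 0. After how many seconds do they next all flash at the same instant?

The first simultaneous occurrence is after LCM of the individual periods.
184 = 2^3 × 23
56 = 2^3 × 7
40 = 2^3 × 5
LCM(184, 56, 40) = 2^3 × 5 × 7 × 23 = 6440.

6440 seconds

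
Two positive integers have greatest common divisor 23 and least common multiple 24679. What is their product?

For any two positive integers, gcd × lcm = product = 23 × 24679 = 567617.

567617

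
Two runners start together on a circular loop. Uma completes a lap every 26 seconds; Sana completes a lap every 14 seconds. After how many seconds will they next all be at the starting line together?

182 seconds

The first simultaneous occurrence is after LCM of the individual periods.
26 = 2 × 13
14 = 2 × 7
LCM(26, 14) = 2 × 7 × 13 = 182.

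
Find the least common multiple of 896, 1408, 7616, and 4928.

167552

896 = 2^7 × 7
1408 = 2^7 × 11
7616 = 2^6 × 7 × 17
4928 = 2^6 × 7 × 11
LCM(896, 1408, 7616, 4928) = 2^7 × 7 × 11 × 17 = 167552.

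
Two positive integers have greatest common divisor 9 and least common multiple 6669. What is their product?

60021

For any two positive integers, gcd × lcm = product = 9 × 6669 = 60021.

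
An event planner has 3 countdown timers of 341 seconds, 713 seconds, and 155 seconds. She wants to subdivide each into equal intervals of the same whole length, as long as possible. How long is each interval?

31 seconds

The interval must divide each timer length; the longest such is the gcd.
341 = 11 × 31
713 = 23 × 31
155 = 5 × 31
gcd(341, 713, 155) = 31.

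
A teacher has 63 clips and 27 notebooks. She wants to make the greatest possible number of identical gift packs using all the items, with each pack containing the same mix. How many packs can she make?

The pack count must divide each quantity, so the greatest is gcd(63, 27).
63 = 3^2 × 7
27 = 3^3
gcd(63, 27) = 3^2 = 9.

9 packs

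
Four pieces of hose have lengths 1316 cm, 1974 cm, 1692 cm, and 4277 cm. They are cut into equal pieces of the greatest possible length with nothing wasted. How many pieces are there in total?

197

Piece length = gcd(1316, 1974, 1692, 4277).
1316 = 2^2 × 7 × 47
1974 = 2 × 3 × 7 × 47
1692 = 2^2 × 3^2 × 47
4277 = 7 × 13 × 47
gcd(1316, 1974, 1692, 4277) = 47.
Total pieces = 1316/47 + 1974/47 + 1692/47 + 4277/47 = 28 + 42 + 36 + 91 = 197.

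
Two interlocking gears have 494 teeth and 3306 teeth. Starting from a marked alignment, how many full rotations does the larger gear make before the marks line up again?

All finish a whole number of cycles simultaneously at t = LCM of the periods.
494 = 2 × 13 × 19
3306 = 2 × 3 × 19 × 29
LCM(494, 3306) = 2 × 3 × 13 × 19 × 29 = 42978.
Rotations for period 3306: 42978 / 3306 = 13.

13 rotations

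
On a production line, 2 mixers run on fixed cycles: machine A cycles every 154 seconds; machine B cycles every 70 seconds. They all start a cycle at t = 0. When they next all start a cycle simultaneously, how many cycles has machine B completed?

11 cycles

All finish a whole number of cycles simultaneously at t = LCM of the periods.
154 = 2 × 7 × 11
70 = 2 × 5 × 7
LCM(154, 70) = 2 × 5 × 7 × 11 = 770.
Cycles for period 70: 770 / 70 = 11.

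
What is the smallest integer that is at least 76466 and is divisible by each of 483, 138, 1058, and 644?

The integer must be a common multiple of 483, 138, 1058, and 644, so a multiple of their LCM.
483 = 3 × 7 × 23
138 = 2 × 3 × 23
1058 = 2 × 23^2
644 = 2^2 × 7 × 23
LCM(483, 138, 1058, 644) = 2^2 × 3 × 7 × 23^2 = 44436.
Smallest multiple of 44436 that is ≥ 76466: ⌈76466/44436⌉ × 44436 = 2 × 44436 = 88872.

88872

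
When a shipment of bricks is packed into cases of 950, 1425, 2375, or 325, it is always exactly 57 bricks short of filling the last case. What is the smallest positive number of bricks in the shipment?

Being 57 short of a full case of size k means N ≡ −57 (mod k), i.e. N + 57 is a multiple of each size.
950 = 2 × 5^2 × 19
1425 = 3 × 5^2 × 19
2375 = 5^3 × 19
325 = 5^2 × 13
LCM(950, 1425, 2375, 325) = 2 × 3 × 5^3 × 13 × 19 = 185250.
Smallest positive N is 185250 − 57 = 185193.

185193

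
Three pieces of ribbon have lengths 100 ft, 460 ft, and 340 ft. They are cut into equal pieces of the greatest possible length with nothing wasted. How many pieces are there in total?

45

Piece length = gcd(100, 460, 340).
100 = 2^2 × 5^2
460 = 2^2 × 5 × 23
340 = 2^2 × 5 × 17
gcd(100, 460, 340) = 2^2 × 5 = 20.
Total pieces = 100/20 + 460/20 + 340/20 = 5 + 23 + 17 = 45.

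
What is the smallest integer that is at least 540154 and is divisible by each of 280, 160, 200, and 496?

694400

The integer must be a common multiple of 280, 160, 200, and 496, so a multiple of their LCM.
280 = 2^3 × 5 × 7
160 = 2^5 × 5
200 = 2^3 × 5^2
496 = 2^4 × 31
LCM(280, 160, 200, 496) = 2^5 × 5^2 × 7 × 31 = 173600.
Smallest multiple of 173600 that is ≥ 540154: ⌈540154/173600⌉ × 173600 = 4 × 173600 = 694400.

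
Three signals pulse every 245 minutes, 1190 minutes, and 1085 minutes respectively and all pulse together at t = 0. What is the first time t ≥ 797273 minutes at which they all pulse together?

1032920 minutes

Joint pulses occur at multiples of LCM(245, 1190, 1085).
245 = 5 × 7^2
1190 = 2 × 5 × 7 × 17
1085 = 5 × 7 × 31
LCM(245, 1190, 1085) = 2 × 5 × 7^2 × 17 × 31 = 258230.
Smallest multiple of 258230 that is ≥ 797273: ⌈797273/258230⌉ × 258230 = 4 × 258230 = 1032920.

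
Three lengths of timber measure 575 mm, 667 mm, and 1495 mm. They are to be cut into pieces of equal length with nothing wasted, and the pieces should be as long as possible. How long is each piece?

The greatest length dividing all of 575, 667, and 1495 is their gcd.
575 = 5^2 × 23
667 = 23 × 29
1495 = 5 × 13 × 23
gcd(575, 667, 1495) = 23.

23 mm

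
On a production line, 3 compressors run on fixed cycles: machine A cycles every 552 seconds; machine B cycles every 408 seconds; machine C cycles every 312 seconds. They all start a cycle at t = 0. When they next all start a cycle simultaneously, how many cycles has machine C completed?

The first common completion time is the LCM of the periods.
552 = 2^3 × 3 × 23
408 = 2^3 × 3 × 17
312 = 2^3 × 3 × 13
LCM(552, 408, 312) = 2^3 × 3 × 13 × 17 × 23 = 121992.
Cycles for period 312: 121992 / 312 = 391.

391 cycles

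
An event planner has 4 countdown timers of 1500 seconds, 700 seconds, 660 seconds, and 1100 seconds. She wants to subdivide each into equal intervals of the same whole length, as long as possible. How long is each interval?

The interval must divide each timer length; the longest such is the gcd.
1500 = 2^2 × 3 × 5^3
700 = 2^2 × 5^2 × 7
660 = 2^2 × 3 × 5 × 11
1100 = 2^2 × 5^2 × 11
gcd(1500, 700, 660, 1100) = 2^2 × 5 = 20.

20 seconds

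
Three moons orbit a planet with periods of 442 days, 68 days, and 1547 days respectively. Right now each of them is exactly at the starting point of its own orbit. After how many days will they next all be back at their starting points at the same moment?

We need the least common multiple of the intervals.
442 = 2 × 13 × 17
68 = 2^2 × 17
1547 = 7 × 13 × 17
LCM(442, 68, 1547) = 2^2 × 7 × 13 × 17 = 6188.

6188 days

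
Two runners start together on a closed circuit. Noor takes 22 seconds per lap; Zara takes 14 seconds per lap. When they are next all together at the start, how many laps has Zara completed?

11 laps

All finish a whole number of cycles simultaneously at t = LCM of the periods.
22 = 2 × 11
14 = 2 × 7
LCM(22, 14) = 2 × 7 × 11 = 154.
Laps for period 14: 154 / 14 = 11.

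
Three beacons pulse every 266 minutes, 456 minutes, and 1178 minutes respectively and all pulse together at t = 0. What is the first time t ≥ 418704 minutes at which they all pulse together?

Joint pulses occur at multiples of LCM(266, 456, 1178).
266 = 2 × 7 × 19
456 = 2^3 × 3 × 19
1178 = 2 × 19 × 31
LCM(266, 456, 1178) = 2^3 × 3 × 7 × 19 × 31 = 98952.
Smallest multiple of 98952 that is ≥ 418704: ⌈418704/98952⌉ × 98952 = 5 × 98952 = 494760.

494760 minutes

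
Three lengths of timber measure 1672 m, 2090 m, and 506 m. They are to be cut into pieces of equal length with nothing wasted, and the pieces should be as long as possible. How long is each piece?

The greatest length dividing all of 1672, 2090, and 506 is their gcd.
1672 = 2^3 × 11 × 19
2090 = 2 × 5 × 11 × 19
506 = 2 × 11 × 23
gcd(1672, 2090, 506) = 2 × 11 = 22.

22 m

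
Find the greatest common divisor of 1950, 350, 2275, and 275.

1950 = 2 × 3 × 5^2 × 13
350 = 2 × 5^2 × 7
2275 = 5^2 × 7 × 13
275 = 5^2 × 11
gcd(1950, 350, 2275, 275) = 5^2 = 25.

25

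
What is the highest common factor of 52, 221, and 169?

52 = 2^2 × 13
221 = 13 × 17
169 = 13^2
gcd(52, 221, 169) = 13.

13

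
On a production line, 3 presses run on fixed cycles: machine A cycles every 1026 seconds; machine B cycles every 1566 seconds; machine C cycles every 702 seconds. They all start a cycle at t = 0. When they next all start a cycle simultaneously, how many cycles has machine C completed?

551 cycles

They are all back at their starting positions together after one LCM of the periods.
1026 = 2 × 3^3 × 19
1566 = 2 × 3^3 × 29
702 = 2 × 3^3 × 13
LCM(1026, 1566, 702) = 2 × 3^3 × 13 × 19 × 29 = 386802.
Cycles for period 702: 386802 / 702 = 551.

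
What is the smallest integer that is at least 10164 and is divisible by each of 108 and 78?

11232

The integer must be a common multiple of 108 and 78, so a multiple of their LCM.
108 = 2^2 × 3^3
78 = 2 × 3 × 13
LCM(108, 78) = 2^2 × 3^3 × 13 = 1404.
Smallest multiple of 1404 that is ≥ 10164: ⌈10164/1404⌉ × 1404 = 8 × 1404 = 11232.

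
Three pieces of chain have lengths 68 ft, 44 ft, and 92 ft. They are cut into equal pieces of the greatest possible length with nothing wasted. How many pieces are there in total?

Piece length = gcd(68, 44, 92).
68 = 2^2 × 17
44 = 2^2 × 11
92 = 2^2 × 23
gcd(68, 44, 92) = 2^2 = 4.
Total pieces = 68/4 + 44/4 + 92/4 = 17 + 11 + 23 = 51.

51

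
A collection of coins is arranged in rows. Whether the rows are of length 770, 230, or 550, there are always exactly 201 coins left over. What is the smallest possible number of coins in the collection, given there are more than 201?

88751

N − 201 must be a common multiple of 770, 230, and 550.
770 = 2 × 5 × 7 × 11
230 = 2 × 5 × 23
550 = 2 × 5^2 × 11
LCM(770, 230, 550) = 2 × 5^2 × 7 × 11 × 23 = 88550.
Smallest N > 201 is LCM + 201 = 88550 + 201 = 88751.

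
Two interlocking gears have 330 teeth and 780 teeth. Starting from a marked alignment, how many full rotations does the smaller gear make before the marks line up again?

26 rotations

The first common completion time is the LCM of the periods.
330 = 2 × 3 × 5 × 11
780 = 2^2 × 3 × 5 × 13
LCM(330, 780) = 2^2 × 3 × 5 × 11 × 13 = 8580.
Rotations for period 330: 8580 / 330 = 26.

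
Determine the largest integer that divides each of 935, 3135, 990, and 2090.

55

935 = 5 × 11 × 17
3135 = 3 × 5 × 11 × 19
990 = 2 × 3^2 × 5 × 11
2090 = 2 × 5 × 11 × 19
gcd(935, 3135, 990, 2090) = 5 × 11 = 55.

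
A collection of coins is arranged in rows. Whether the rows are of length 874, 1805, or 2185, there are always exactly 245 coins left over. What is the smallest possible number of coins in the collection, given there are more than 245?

83275

N − 245 must be a common multiple of 874, 1805, and 2185.
874 = 2 × 19 × 23
1805 = 5 × 19^2
2185 = 5 × 19 × 23
LCM(874, 1805, 2185) = 2 × 5 × 19^2 × 23 = 83030.
Smallest N > 245 is LCM + 245 = 83030 + 245 = 83275.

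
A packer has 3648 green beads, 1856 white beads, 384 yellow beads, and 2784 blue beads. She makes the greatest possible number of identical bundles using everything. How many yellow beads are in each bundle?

12

Number of bundles = gcd(3648, 1856, 384, 2784).
3648 = 2^6 × 3 × 19
1856 = 2^6 × 29
384 = 2^7 × 3
2784 = 2^5 × 3 × 29
gcd(3648, 1856, 384, 2784) = 2^5 = 32.
yellow beads per bundle = 384 / 32 = 12.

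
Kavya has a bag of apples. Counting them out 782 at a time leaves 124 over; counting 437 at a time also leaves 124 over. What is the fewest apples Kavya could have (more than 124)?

N − 124 must be a common multiple of 782 and 437.
782 = 2 × 17 × 23
437 = 19 × 23
LCM(782, 437) = 2 × 17 × 19 × 23 = 14858.
Smallest N > 124 is LCM + 124 = 14858 + 124 = 14982.

14982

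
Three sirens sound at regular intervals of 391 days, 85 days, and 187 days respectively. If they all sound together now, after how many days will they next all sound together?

21505 days

They coincide at every common multiple of the periods; the first is the LCM.
391 = 17 × 23
85 = 5 × 17
187 = 11 × 17
LCM(391, 85, 187) = 5 × 11 × 17 × 23 = 21505.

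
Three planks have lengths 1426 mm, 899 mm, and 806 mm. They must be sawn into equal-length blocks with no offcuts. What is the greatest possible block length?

The block length must divide every plank, so the greatest is gcd(1426, 899, 806).
1426 = 2 × 23 × 31
899 = 29 × 31
806 = 2 × 13 × 31
gcd(1426, 899, 806) = 31.

31 mm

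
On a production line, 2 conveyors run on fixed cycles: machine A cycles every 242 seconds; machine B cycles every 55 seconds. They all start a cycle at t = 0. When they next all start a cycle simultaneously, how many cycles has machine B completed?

22 cycles

The first common completion time is the LCM of the periods.
242 = 2 × 11^2
55 = 5 × 11
LCM(242, 55) = 2 × 5 × 11^2 = 1210.
Cycles for period 55: 1210 / 55 = 22.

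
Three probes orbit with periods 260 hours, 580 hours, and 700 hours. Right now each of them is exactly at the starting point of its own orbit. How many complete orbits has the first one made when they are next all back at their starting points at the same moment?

They are all back at their starting positions together after one LCM of the periods.
260 = 2^2 × 5 × 13
580 = 2^2 × 5 × 29
700 = 2^2 × 5^2 × 7
LCM(260, 580, 700) = 2^2 × 5^2 × 7 × 13 × 29 = 263900.
Orbits for period 260: 263900 / 260 = 1015.

1015 orbits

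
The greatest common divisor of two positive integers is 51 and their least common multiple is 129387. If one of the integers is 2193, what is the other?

3009

For two integers, gcd × lcm = product, so the other is (51 × 129387) / 2193 = 6598737 / 2193 = 3009.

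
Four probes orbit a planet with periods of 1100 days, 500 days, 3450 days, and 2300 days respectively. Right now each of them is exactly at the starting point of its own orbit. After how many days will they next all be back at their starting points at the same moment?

379500 days

The first simultaneous occurrence is after LCM of the individual periods.
1100 = 2^2 × 5^2 × 11
500 = 2^2 × 5^3
3450 = 2 × 3 × 5^2 × 23
2300 = 2^2 × 5^2 × 23
LCM(1100, 500, 3450, 2300) = 2^2 × 3 × 5^3 × 11 × 23 = 379500.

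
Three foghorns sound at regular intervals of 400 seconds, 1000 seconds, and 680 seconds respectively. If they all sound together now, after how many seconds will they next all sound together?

34000 seconds

We need the least common multiple of the intervals.
400 = 2^4 × 5^2
1000 = 2^3 × 5^3
680 = 2^3 × 5 × 17
LCM(400, 1000, 680) = 2^4 × 5^3 × 17 = 34000.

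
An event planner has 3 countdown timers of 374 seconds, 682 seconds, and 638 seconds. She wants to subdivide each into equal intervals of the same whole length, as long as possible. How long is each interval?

The interval must divide each timer length; the longest such is the gcd.
374 = 2 × 11 × 17
682 = 2 × 11 × 31
638 = 2 × 11 × 29
gcd(374, 682, 638) = 2 × 11 = 22.

22 seconds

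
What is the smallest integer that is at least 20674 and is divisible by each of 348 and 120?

20880

The integer must be a common multiple of 348 and 120, so a multiple of their LCM.
348 = 2^2 × 3 × 29
120 = 2^3 × 3 × 5
LCM(348, 120) = 2^3 × 3 × 5 × 29 = 3480.
Smallest multiple of 3480 that is ≥ 20674: ⌈20674/3480⌉ × 3480 = 6 × 3480 = 20880.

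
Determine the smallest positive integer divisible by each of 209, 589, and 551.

209 = 11 × 19
589 = 19 × 31
551 = 19 × 29
LCM(209, 589, 551) = 11 × 19 × 29 × 31 = 187891.

187891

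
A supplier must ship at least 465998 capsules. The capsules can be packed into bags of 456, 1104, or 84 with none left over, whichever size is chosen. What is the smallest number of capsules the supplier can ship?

587328

The number of capsules must be a common multiple of 456, 1104, and 84, so a multiple of their LCM.
456 = 2^3 × 3 × 19
1104 = 2^4 × 3 × 23
84 = 2^2 × 3 × 7
LCM(456, 1104, 84) = 2^4 × 3 × 7 × 19 × 23 = 146832.
Smallest multiple of 146832 that is ≥ 465998: ⌈465998/146832⌉ × 146832 = 4 × 146832 = 587328.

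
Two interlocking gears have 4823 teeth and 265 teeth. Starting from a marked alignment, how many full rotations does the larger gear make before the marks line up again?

5 rotations

They are all back at their starting positions together after one LCM of the periods.
4823 = 7 × 13 × 53
265 = 5 × 53
LCM(4823, 265) = 5 × 7 × 13 × 53 = 24115.
Rotations for period 4823: 24115 / 4823 = 5.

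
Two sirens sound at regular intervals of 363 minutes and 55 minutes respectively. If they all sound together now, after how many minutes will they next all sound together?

1815 minutes

The first simultaneous occurrence is after LCM of the individual periods.
363 = 3 × 11^2
55 = 5 × 11
LCM(363, 55) = 3 × 5 × 11^2 = 1815.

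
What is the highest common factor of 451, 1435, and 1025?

41

451 = 11 × 41
1435 = 5 × 7 × 41
1025 = 5^2 × 41
gcd(451, 1435, 1025) = 41.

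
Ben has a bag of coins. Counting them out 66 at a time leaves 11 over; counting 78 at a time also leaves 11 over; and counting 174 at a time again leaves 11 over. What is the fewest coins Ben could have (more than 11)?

N − 11 must be a common multiple of 66, 78, and 174.
66 = 2 × 3 × 11
78 = 2 × 3 × 13
174 = 2 × 3 × 29
LCM(66, 78, 174) = 2 × 3 × 11 × 13 × 29 = 24882.
Smallest N > 11 is LCM + 11 = 24882 + 11 = 24893.

24893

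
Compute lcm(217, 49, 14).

217 = 7 × 31
49 = 7^2
14 = 2 × 7
LCM(217, 49, 14) = 2 × 7^2 × 31 = 3038.

3038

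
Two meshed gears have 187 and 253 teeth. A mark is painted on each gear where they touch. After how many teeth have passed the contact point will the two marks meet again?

We need the least common multiple of the intervals.
187 = 11 × 17
253 = 11 × 23
LCM(187, 253) = 11 × 17 × 23 = 4301.

4301 teeth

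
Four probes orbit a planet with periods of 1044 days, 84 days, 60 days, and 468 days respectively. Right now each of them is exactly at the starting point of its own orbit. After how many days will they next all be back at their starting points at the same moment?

We need the least common multiple of the intervals.
1044 = 2^2 × 3^2 × 29
84 = 2^2 × 3 × 7
60 = 2^2 × 3 × 5
468 = 2^2 × 3^2 × 13
LCM(1044, 84, 60, 468) = 2^2 × 3^2 × 5 × 7 × 13 × 29 = 475020.

475020 days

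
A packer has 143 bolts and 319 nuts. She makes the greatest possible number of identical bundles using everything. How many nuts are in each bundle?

Number of bundles = gcd(143, 319).
143 = 11 × 13
319 = 11 × 29
gcd(143, 319) = 11.
nuts per bundle = 319 / 11 = 29.

29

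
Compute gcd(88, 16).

8

88 = 2^3 × 11
16 = 2^4
gcd(88, 16) = 2^3 = 8.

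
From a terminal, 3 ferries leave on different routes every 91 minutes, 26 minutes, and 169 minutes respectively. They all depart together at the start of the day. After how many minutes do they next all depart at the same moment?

The first simultaneous occurrence is after LCM of the individual periods.
91 = 7 × 13
26 = 2 × 13
169 = 13^2
LCM(91, 26, 169) = 2 × 7 × 13^2 = 2366.

2366 minutes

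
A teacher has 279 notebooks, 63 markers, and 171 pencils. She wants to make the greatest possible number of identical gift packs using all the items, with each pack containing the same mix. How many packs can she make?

9 packs

The pack count must divide each quantity, so the greatest is gcd(279, 63, 171).
279 = 3^2 × 31
63 = 3^2 × 7
171 = 3^2 × 19
gcd(279, 63, 171) = 3^2 = 9.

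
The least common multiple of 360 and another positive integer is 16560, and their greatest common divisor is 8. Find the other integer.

368

gcd × lcm = product of the two integers, so the other integer is (8 × 16560) / 360 = 368.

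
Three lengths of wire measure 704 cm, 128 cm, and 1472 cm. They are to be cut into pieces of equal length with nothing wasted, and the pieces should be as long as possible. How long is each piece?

64 cm

Each piece length must divide every original length, so the longest possible is gcd(704, 128, 1472).
704 = 2^6 × 11
128 = 2^7
1472 = 2^6 × 23
gcd(704, 128, 1472) = 2^6 = 64.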